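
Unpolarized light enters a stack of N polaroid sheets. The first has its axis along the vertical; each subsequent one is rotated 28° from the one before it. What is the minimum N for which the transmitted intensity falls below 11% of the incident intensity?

First polarizer halves the unpolarized light: factor 1/2.
Each further stage multiplies by cos²(28°) = 0.7796.
After N polarizers: T = 0.5·0.7796^(N−1). Require T < 0.11 ⇒ N−1 > ln(0.11/0.5)/ln(0.7796) = 6.08, so N−1 ≥ 7 and N = 8.
Check: N=8 gives T = 0.08751 < 0.11; N=7 gives T = 0.1123.

N = 8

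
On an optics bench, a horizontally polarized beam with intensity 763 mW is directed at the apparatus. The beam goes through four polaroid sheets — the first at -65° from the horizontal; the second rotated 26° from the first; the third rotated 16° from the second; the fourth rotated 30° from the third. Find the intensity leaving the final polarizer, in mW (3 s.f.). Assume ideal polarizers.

I₁ = 763 mW · cos²(65°) = 136.3 mW.
I₂ = I₁ · cos²(26°) = 136.3 · 0.8078 = 110.1 mW.
I₃ = I₂ · cos²(16°) = 110.1 · 0.924 = 101.7 mW.
I₄ = I₃ · cos²(30°) = 101.7 · 0.75 = 76.29 mW.

I ≈ 76.3 mW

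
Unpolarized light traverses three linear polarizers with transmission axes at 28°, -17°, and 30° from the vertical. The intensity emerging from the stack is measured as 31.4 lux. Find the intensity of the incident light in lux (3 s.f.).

I₀ ≈ 270 lux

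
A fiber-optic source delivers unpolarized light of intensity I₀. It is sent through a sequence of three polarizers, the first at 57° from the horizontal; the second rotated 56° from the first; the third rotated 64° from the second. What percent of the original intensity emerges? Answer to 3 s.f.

≈ 3.00%

Unpolarized light through the first polarizer → I₁ = ½ I₀, now polarized at 57°.
I₂ = I₁ cos²(56°) = 0.5 · 0.3127 I₀ = 0.1563 I₀.
I₃ = I₂ cos²(64°) = 0.1563 · 0.1922 I₀ = 0.03005 I₀.
That is 3.005% of the incident intensity.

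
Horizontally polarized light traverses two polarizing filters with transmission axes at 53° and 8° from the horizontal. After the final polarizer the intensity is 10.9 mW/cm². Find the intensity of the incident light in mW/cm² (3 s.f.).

I₁ = I₀ cos²(53° − 0°) = I₀ cos²(53°) = 0.3622 I₀.
I₂ = I₁ cos²(8° − 53°) = 0.3622 I₀ · cos²(45°) = 0.1811 I₀.
So 10.9 mW/cm² = 0.1811 I₀, giving I₀ = 10.9/0.1811 = 60.19 mW/cm².

I₀ ≈ 60.2 mW/cm²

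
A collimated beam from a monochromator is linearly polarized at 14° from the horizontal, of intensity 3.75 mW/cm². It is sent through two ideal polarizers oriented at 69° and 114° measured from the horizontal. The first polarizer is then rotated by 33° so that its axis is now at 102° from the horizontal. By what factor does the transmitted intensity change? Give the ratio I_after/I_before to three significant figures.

I_new/I_old ≈ 0.00708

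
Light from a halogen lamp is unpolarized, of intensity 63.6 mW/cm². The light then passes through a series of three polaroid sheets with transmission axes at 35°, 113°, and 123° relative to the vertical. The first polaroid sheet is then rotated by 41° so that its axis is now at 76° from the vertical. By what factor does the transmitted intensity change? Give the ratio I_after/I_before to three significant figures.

Before rotation:
Unpolarized light through the first polarizer → I₁ = ½ I₀, now polarized at 35°.
I₂ = I₁ cos²(113° − 35°) = 0.5 I₀ · cos²(78°) = 0.02161 I₀.
I₃ = I₂ cos²(123° − 113°) = 0.02161 I₀ · cos²(10°) = 0.02096 I₀.
After rotation:
Unpolarized light through the first polarizer → I₁ = ½ I₀, now polarized at 76°.
I₂ = I₁ cos²(113° − 76°) = 0.5 I₀ · cos²(37°) = 0.3189 I₀.
I₃ = I₂ cos²(123° − 113°) = 0.3189 I₀ · cos²(10°) = 0.3093 I₀.
Ratio = 0.3093 / 0.02096 = 14.76.

I_new/I_old ≈ 14.8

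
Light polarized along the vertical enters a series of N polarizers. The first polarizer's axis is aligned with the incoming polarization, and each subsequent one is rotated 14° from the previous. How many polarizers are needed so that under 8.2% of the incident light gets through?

N = 43

First polarizer is aligned with the polarization: full transmission.
Each further stage multiplies by cos²(14°) = 0.9415.
After N polarizers: T = 0.9415^(N−1). Require T < 0.082 ⇒ N−1 > ln(0.082)/ln(0.9415) = 41.47, so N−1 ≥ 42 and N = 43.
Check: N=43 gives T = 0.07942 < 0.082; N=42 gives T = 0.08436.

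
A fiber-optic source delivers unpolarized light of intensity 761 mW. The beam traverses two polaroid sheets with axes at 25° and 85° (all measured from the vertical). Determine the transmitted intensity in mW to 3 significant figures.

I ≈ 95.1 mW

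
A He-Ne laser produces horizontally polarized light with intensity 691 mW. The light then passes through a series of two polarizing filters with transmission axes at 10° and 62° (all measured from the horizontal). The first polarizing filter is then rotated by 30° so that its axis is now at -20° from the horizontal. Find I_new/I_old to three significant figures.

I_new/I_old ≈ 0.0465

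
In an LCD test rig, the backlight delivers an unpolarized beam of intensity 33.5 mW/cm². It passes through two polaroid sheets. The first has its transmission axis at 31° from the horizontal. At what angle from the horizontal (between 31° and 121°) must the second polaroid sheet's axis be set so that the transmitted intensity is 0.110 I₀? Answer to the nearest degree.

θ ≈ 93°

Unpolarized light through the first polarizer → I₁ = ½ I₀, now polarized at 31°.
Need I₂/I₀ = 0.11, so cos²(θ − 31°) = 0.11 / 0.5 = 0.22.
θ − 31° = arccos(√0.22) = 62.0°, giving θ ≈ 31 + 62.0 = 93.0°.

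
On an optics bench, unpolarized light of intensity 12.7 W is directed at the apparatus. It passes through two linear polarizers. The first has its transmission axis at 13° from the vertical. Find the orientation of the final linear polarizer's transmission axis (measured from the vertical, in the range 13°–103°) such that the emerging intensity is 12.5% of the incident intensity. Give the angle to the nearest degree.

Unpolarized light through the first polarizer → I₁ = ½ I₀, now polarized at 13°.
Need I₂/I₀ = 0.125, so cos²(θ − 13°) = 0.125 / 0.5 = 0.25.
θ − 13° = arccos(√0.25) = 60.0°, giving θ ≈ 13 + 60.0 = 73.0°.

θ ≈ 73°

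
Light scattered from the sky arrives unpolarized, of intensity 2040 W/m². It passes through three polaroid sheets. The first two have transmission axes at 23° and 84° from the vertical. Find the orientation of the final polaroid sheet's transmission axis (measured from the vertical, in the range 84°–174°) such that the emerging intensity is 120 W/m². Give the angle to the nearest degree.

θ ≈ 129°

Unpolarized light through the first polarizer → I₁ = ½ I₀, now polarized at 23°.
I₂ = I₁ cos²(84° − 23°) = 0.5 I₀ · cos²(61°) = 0.1175 I₀.
Target fraction: 120 / 2040 W/m² = 0.05882 of I₀.
Need I₃/I₀ = 0.05882, so cos²(θ − 84°) = 0.05882 / 0.1175 = 0.5005.
θ − 84° = arccos(√0.5005) = 45.0°, giving θ ≈ 84 + 45.0 = 129.0°.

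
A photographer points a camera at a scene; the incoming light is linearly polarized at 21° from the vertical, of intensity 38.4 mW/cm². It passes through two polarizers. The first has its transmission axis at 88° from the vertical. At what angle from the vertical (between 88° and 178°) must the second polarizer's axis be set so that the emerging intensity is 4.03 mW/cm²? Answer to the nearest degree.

By Malus's law, I₁ = I₀ cos²(88° − 21°) = I₀ cos²(67°) = 0.1527 I₀.
Target fraction: 4.03 / 38.4 mW/cm² = 0.1049 of I₀.
Need I₂/I₀ = 0.1049, so cos²(θ − 88°) = 0.1049 / 0.1527 = 0.6874.
θ − 88° = arccos(√0.6874) = 34.0°, giving θ ≈ 88 + 34.0 = 122.0°.

θ ≈ 122°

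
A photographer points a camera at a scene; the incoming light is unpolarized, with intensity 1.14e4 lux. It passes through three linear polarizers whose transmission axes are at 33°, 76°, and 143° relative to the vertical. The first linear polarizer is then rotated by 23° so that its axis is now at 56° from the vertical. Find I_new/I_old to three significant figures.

I_new/I_old ≈ 1.65

Before rotation:
Unpolarized light through the first polarizer → I₁ = ½ I₀, now polarized at 33°.
I₂ = I₁ cos²(76° − 33°) = 0.5 I₀ · cos²(43°) = 0.2674 I₀.
I₃ = I₂ cos²(143° − 76°) = 0.2674 I₀ · cos²(67°) = 0.04083 I₀.
After rotation:
Unpolarized light through the first polarizer → I₁ = ½ I₀, now polarized at 56°.
I₂ = I₁ cos²(76° − 56°) = 0.5 I₀ · cos²(20°) = 0.4415 I₀.
I₃ = I₂ cos²(143° − 76°) = 0.4415 I₀ · cos²(67°) = 0.06741 I₀.
Ratio = 0.06741 / 0.04083 = 1.651.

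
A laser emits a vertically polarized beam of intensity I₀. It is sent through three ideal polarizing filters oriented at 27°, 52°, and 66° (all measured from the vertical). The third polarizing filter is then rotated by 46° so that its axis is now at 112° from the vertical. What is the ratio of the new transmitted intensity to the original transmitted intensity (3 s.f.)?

Before rotation:
I₁ = I₀ cos²(27° − 0°) = I₀ cos²(27°) = 0.7939 I₀.
I₂ = I₁ cos²(52° − 27°) = 0.7939 I₀ · cos²(25°) = 0.6521 I₀.
I₃ = I₂ cos²(66° − 52°) = 0.6521 I₀ · cos²(14°) = 0.6139 I₀.
After rotation:
I₁ = I₀ cos²(27° − 0°) = I₀ cos²(27°) = 0.7939 I₀.
I₂ = I₁ cos²(52° − 27°) = 0.7939 I₀ · cos²(25°) = 0.6521 I₀.
I₃ = I₂ cos²(112° − 52°) = 0.6521 I₀ · cos²(60°) = 0.163 I₀.
Ratio = 0.163 / 0.6139 = 0.2655.

I_new/I_old ≈ 0.266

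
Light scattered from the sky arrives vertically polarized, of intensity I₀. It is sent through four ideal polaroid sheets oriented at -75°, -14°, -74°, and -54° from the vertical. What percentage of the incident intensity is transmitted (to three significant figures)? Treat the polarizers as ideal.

I₁ = I₀ cos²(-75° − 0°) = I₀ cos²(75°) = 0.06699 I₀.
I₂ = I₁ cos²(-14° + 75°) = 0.06699 I₀ · cos²(61°) = 0.01574 I₀.
I₃ = I₂ cos²(-74° + 14°) = 0.01574 I₀ · cos²(60°) = 0.003936 I₀.
I₄ = I₃ cos²(-54° + 74°) = 0.003936 I₀ · cos²(20°) = 0.003476 I₀.
That is 0.3476% of the incident intensity.

≈ 0.348%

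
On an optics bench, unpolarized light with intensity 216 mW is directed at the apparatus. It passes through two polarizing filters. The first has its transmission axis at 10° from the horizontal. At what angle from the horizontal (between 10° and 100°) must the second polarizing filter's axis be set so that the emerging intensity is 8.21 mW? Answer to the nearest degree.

θ ≈ 84°

Unpolarized light through the first polarizer → I₁ = ½ I₀, now polarized at 10°.
Target fraction: 8.21 / 216 mW = 0.03801 of I₀.
Need I₂/I₀ = 0.03801, so cos²(θ − 10°) = 0.03801 / 0.5 = 0.07602.
θ − 10° = arccos(√0.07602) = 74.0°, giving θ ≈ 10 + 74.0 = 84.0°.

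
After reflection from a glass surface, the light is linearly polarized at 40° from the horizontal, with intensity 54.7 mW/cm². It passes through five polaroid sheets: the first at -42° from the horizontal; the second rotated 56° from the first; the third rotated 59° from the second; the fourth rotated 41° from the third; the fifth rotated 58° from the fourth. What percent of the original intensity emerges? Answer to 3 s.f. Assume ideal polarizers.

By Malus's law, I₁ = 54.7 mW/cm² · cos²(82°) = 1.059 mW/cm².
I₂ = I₁ · cos²(56°) = 1.059 · 0.3127 = 0.3313 mW/cm².
I₃ = I₂ · cos²(59°) = 0.3313 · 0.2653 = 0.08788 mW/cm².
I₄ = I₃ · cos²(41°) = 0.08788 · 0.5696 = 0.05006 mW/cm².
I₅ = I₄ · cos²(58°) = 0.05006 · 0.2808 = 0.01406 mW/cm².
That is 0.0257% of the incident intensity.

≈ 0.0257%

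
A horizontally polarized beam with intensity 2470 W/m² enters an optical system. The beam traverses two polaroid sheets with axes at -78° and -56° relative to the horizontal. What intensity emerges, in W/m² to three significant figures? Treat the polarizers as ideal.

I₁ = 2470 W/m² · cos²(78°) = 106.8 W/m².
I₂ = I₁ · cos²(22°) = 106.8 · 0.8597 = 91.79 W/m².

I ≈ 91.8 W/m²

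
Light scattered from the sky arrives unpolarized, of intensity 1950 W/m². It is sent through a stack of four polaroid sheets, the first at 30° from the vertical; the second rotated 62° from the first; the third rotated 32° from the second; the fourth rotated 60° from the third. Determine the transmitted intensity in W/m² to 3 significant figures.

I ≈ 38.6 W/m²

Unpolarized light through the first polarizer → I₁ = 1950 W/m²/2 = 975 W/m², polarized at 30°.
I₂ = I₁ · cos²(62°) = 975 · 0.2204 = 214.9 W/m².
I₃ = I₂ · cos²(32°) = 214.9 · 0.7192 = 154.5 W/m².
I₄ = I₃ · cos²(60°) = 154.5 · 0.25 = 38.64 W/m².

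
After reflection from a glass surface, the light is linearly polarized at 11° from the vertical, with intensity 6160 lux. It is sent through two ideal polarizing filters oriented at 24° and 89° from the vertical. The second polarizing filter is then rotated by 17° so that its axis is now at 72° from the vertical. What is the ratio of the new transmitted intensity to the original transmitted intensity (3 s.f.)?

Before rotation:
I₁ = I₀ cos²(24° − 11°) = I₀ cos²(13°) = 0.9494 I₀.
I₂ = I₁ cos²(89° − 24°) = 0.9494 I₀ · cos²(65°) = 0.1696 I₀.
After rotation:
I₁ = I₀ cos²(24° − 11°) = I₀ cos²(13°) = 0.9494 I₀.
I₂ = I₁ cos²(72° − 24°) = 0.9494 I₀ · cos²(48°) = 0.4251 I₀.
Ratio = 0.4251 / 0.1696 = 2.507.

I_new/I_old ≈ 2.51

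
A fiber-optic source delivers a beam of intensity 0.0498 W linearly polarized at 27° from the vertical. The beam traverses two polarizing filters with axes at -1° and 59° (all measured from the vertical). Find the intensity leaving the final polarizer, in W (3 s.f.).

I₁ = 0.0498 W · cos²(28°) = 0.03882 W.
I₂ = I₁ · cos²(60°) = 0.03882 · 0.25 = 0.009706 W.

I ≈ 0.00971 W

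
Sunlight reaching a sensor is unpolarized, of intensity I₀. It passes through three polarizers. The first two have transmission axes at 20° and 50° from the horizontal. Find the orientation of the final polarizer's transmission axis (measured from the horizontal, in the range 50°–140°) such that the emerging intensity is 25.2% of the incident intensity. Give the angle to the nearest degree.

θ ≈ 85°

Unpolarized light through the first polarizer → I₁ = ½ I₀, now polarized at 20°.
I₂ = I₁ cos²(50° − 20°) = 0.5 I₀ · cos²(30°) = 0.375 I₀.
Need I₃/I₀ = 0.252, so cos²(θ − 50°) = 0.252 / 0.375 = 0.672.
θ − 50° = arccos(√0.672) = 34.9°, giving θ ≈ 50 + 34.9 = 84.9°.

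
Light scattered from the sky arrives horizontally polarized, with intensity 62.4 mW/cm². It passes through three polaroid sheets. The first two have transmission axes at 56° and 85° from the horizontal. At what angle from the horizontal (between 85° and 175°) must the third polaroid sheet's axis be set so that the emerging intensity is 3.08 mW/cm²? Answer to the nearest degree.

θ ≈ 148°

By Malus's law, I₁ = I₀ cos²(56° − 0°) = I₀ cos²(56°) = 0.3127 I₀.
I₂ = I₁ cos²(85° − 56°) = 0.3127 I₀ · cos²(29°) = 0.2392 I₀.
Target fraction: 3.08 / 62.4 mW/cm² = 0.04936 of I₀.
Need I₃/I₀ = 0.04936, so cos²(θ − 85°) = 0.04936 / 0.2392 = 0.2063.
θ − 85° = arccos(√0.2063) = 63.0°, giving θ ≈ 85 + 63.0 = 148.0°.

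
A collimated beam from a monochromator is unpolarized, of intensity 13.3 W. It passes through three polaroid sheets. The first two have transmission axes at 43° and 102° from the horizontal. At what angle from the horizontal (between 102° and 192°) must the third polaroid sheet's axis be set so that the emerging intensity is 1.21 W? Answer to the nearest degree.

θ ≈ 136°

Unpolarized light through the first polarizer → I₁ = ½ I₀, now polarized at 43°.
I₂ = I₁ cos²(102° − 43°) = 0.5 I₀ · cos²(59°) = 0.1326 I₀.
Target fraction: 1.21 / 13.3 W = 0.09098 of I₀.
Need I₃/I₀ = 0.09098, so cos²(θ − 102°) = 0.09098 / 0.1326 = 0.6859.
θ − 102° = arccos(√0.6859) = 34.1°, giving θ ≈ 102 + 34.1 = 136.1°.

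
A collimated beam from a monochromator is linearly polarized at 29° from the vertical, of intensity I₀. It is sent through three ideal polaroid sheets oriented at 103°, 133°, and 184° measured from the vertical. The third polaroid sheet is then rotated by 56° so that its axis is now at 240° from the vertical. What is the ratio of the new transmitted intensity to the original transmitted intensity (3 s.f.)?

Before rotation:
I₁ = I₀ cos²(103° − 29°) = I₀ cos²(74°) = 0.07598 I₀.
I₂ = I₁ cos²(133° − 103°) = 0.07598 I₀ · cos²(30°) = 0.05698 I₀.
I₃ = I₂ cos²(184° − 133°) = 0.05698 I₀ · cos²(51°) = 0.02257 I₀.
After rotation:
I₁ = I₀ cos²(103° − 29°) = I₀ cos²(74°) = 0.07598 I₀.
I₂ = I₁ cos²(133° − 103°) = 0.07598 I₀ · cos²(30°) = 0.05698 I₀.
Angle between axes 2 and 3: 73°. I₃ = 0.05698 I₀ · cos²(73°) = 0.004871 I₀.
Ratio = 0.004871 / 0.02257 = 0.2158.

I_new/I_old ≈ 0.216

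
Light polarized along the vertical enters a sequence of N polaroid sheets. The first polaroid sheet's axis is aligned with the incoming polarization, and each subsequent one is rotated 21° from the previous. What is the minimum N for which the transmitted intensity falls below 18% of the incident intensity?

N = 14

First polarizer is aligned with the polarization: full transmission.
Each further stage multiplies by cos²(21°) = 0.8716.
After N polarizers: T = 0.8716^(N−1). Require T < 0.18 ⇒ N−1 > ln(0.18)/ln(0.8716) = 12.48, so N−1 ≥ 13 and N = 14.
Check: N=14 gives T = 0.1675 < 0.18; N=13 gives T = 0.1922.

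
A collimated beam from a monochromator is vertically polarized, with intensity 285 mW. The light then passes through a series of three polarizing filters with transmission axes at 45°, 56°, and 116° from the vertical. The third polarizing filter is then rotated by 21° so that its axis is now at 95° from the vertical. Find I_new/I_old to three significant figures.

I_new/I_old ≈ 2.42

Before rotation:
I₁ = I₀ cos²(45° − 0°) = I₀ cos²(45°) = 0.5 I₀.
I₂ = I₁ cos²(56° − 45°) = 0.5 I₀ · cos²(11°) = 0.4818 I₀.
I₃ = I₂ cos²(116° − 56°) = 0.4818 I₀ · cos²(60°) = 0.1204 I₀.
After rotation:
I₁ = I₀ cos²(45° − 0°) = I₀ cos²(45°) = 0.5 I₀.
I₂ = I₁ cos²(56° − 45°) = 0.5 I₀ · cos²(11°) = 0.4818 I₀.
I₃ = I₂ cos²(95° − 56°) = 0.4818 I₀ · cos²(39°) = 0.291 I₀.
Ratio = 0.291 / 0.1204 = 2.416.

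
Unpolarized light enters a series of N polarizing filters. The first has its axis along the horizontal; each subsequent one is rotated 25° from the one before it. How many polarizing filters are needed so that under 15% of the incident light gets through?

N = 8

First polarizer halves the unpolarized light: factor 1/2.
Each further stage multiplies by cos²(25°) = 0.8214.
After N polarizers: T = 0.5·0.8214^(N−1). Require T < 0.15 ⇒ N−1 > ln(0.15/0.5)/ln(0.8214) = 6.12, so N−1 ≥ 7 and N = 8.
Check: N=8 gives T = 0.1261 < 0.15; N=7 gives T = 0.1536.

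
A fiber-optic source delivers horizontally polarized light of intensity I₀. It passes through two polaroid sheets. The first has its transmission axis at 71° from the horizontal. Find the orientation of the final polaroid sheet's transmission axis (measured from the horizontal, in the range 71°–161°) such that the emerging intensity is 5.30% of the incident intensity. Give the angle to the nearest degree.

I₁ = I₀ cos²(71° − 0°) = I₀ cos²(71°) = 0.106 I₀.
Need I₂/I₀ = 0.053, so cos²(θ − 71°) = 0.053 / 0.106 = 0.5.
θ − 71° = arccos(√0.5) = 45.0°, giving θ ≈ 71 + 45.0 = 116.0°.

θ ≈ 116°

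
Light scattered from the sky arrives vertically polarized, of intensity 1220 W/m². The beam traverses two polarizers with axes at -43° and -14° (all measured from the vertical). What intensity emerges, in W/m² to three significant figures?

I ≈ 499 W/m²

By Malus's law, I₁ = 1220 W/m² · cos²(43°) = 652.6 W/m².
I₂ = I₁ · cos²(29°) = 652.6 · 0.765 = 499.2 W/m².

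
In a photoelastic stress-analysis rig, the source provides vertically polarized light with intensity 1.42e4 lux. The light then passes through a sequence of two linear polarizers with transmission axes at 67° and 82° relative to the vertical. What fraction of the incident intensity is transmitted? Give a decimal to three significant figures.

By Malus's law, I₁ = 1.42e4 lux · cos²(67°) = 2168 lux.
I₂ = I₁ · cos²(15°) = 2168 · 0.933 = 2023 lux.
Transmitted fraction = 0.1424.

I/I₀ ≈ 0.142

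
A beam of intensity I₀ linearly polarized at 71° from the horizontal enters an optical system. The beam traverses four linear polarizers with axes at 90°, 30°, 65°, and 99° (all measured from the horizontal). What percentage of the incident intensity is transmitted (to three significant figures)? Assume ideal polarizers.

≈ 10.3%

I₁ = I₀ cos²(90° − 71°) = I₀ cos²(19°) = 0.894 I₀.
I₂ = I₁ cos²(30° − 90°) = 0.894 I₀ · cos²(60°) = 0.2235 I₀.
I₃ = I₂ cos²(65° − 30°) = 0.2235 I₀ · cos²(35°) = 0.15 I₀.
I₄ = I₃ cos²(99° − 65°) = 0.15 I₀ · cos²(34°) = 0.1031 I₀.
That is 10.31% of the incident intensity.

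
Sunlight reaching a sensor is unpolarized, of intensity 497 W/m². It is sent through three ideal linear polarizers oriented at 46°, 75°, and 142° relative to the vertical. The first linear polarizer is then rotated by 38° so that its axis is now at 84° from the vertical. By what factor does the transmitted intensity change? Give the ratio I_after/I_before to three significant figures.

I_new/I_old ≈ 1.28

Before rotation:
Unpolarized light through the first polarizer → I₁ = ½ I₀, now polarized at 46°.
I₂ = I₁ cos²(75° − 46°) = 0.5 I₀ · cos²(29°) = 0.3825 I₀.
I₃ = I₂ cos²(142° − 75°) = 0.3825 I₀ · cos²(67°) = 0.05839 I₀.
After rotation:
Unpolarized light through the first polarizer → I₁ = ½ I₀, now polarized at 84°.
I₂ = I₁ cos²(75° − 84°) = 0.5 I₀ · cos²(9°) = 0.4878 I₀.
I₃ = I₂ cos²(142° − 75°) = 0.4878 I₀ · cos²(67°) = 0.07447 I₀.
Ratio = 0.07447 / 0.05839 = 1.275.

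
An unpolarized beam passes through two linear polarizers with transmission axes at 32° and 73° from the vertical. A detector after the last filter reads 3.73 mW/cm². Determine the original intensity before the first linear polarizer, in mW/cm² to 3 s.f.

I₀ ≈ 13.1 mW/cm²

Unpolarized light through the first polarizer → I₁ = ½ I₀, now polarized at 32°.
I₂ = I₁ cos²(73° − 32°) = 0.5 I₀ · cos²(41°) = 0.2848 I₀.
So 3.73 mW/cm² = 0.2848 I₀, giving I₀ = 3.73/0.2848 = 13.1 mW/cm².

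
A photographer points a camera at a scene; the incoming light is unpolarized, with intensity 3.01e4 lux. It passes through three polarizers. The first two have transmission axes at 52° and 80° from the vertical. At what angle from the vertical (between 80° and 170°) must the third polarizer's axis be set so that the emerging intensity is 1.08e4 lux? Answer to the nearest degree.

θ ≈ 96°

Unpolarized light through the first polarizer → I₁ = ½ I₀, now polarized at 52°.
I₂ = I₁ cos²(80° − 52°) = 0.5 I₀ · cos²(28°) = 0.3898 I₀.
Target fraction: 1.08e4 / 3.01e4 lux = 0.3588 of I₀.
Need I₃/I₀ = 0.3588, so cos²(θ − 80°) = 0.3588 / 0.3898 = 0.9205.
θ − 80° = arccos(√0.9205) = 16.4°, giving θ ≈ 80 + 16.4 = 96.4°.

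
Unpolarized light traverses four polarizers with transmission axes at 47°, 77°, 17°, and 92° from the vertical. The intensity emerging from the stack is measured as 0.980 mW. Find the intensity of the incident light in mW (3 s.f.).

Unpolarized light through the first polarizer → I₁ = ½ I₀, now polarized at 47°.
I₂ = I₁ cos²(77° − 47°) = 0.5 I₀ · cos²(30°) = 0.375 I₀.
I₃ = I₂ cos²(17° − 77°) = 0.375 I₀ · cos²(60°) = 0.09375 I₀.
I₄ = I₃ cos²(92° − 17°) = 0.09375 I₀ · cos²(75°) = 0.00628 I₀.
So 0.980 mW = 0.00628 I₀, giving I₀ = 0.980/0.00628 = 156 mW.

I₀ ≈ 156 mW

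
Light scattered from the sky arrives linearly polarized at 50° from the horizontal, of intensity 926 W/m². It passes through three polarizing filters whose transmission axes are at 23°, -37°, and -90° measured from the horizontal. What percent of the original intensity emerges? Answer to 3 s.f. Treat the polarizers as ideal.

≈ 7.19%

I₁ = 926 W/m² · cos²(27°) = 735.1 W/m².
I₂ = I₁ · cos²(60°) = 735.1 · 0.25 = 183.8 W/m².
I₃ = I₂ · cos²(53°) = 183.8 · 0.3622 = 66.56 W/m².
That is 7.188% of the incident intensity.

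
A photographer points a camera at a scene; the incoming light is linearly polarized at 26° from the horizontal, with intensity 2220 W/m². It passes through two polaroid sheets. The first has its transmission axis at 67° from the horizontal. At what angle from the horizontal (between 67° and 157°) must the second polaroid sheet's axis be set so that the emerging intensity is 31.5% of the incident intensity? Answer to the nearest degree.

θ ≈ 109°

I₁ = I₀ cos²(67° − 26°) = I₀ cos²(41°) = 0.5696 I₀.
Need I₂/I₀ = 0.315, so cos²(θ − 67°) = 0.315 / 0.5696 = 0.553.
θ − 67° = arccos(√0.553) = 42.0°, giving θ ≈ 67 + 42.0 = 109.0°.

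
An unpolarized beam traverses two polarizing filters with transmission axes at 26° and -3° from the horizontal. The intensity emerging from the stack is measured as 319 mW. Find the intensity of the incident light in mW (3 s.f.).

I₀ ≈ 834 mW

Unpolarized light through the first polarizer → I₁ = ½ I₀, now polarized at 26°.
I₂ = I₁ cos²(-3° − 26°) = 0.5 I₀ · cos²(29°) = 0.3825 I₀.
So 319 mW = 0.3825 I₀, giving I₀ = 319/0.3825 = 834 mW.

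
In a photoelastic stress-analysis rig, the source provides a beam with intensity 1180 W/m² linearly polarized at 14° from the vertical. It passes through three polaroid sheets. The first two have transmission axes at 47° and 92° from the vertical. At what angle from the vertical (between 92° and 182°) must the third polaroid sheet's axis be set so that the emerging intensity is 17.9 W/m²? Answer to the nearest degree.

θ ≈ 170°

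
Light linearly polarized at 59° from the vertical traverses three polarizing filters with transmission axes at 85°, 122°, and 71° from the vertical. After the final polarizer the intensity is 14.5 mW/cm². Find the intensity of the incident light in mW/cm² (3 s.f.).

I₀ ≈ 71.1 mW/cm²

By Malus's law, I₁ = I₀ cos²(85° − 59°) = I₀ cos²(26°) = 0.8078 I₀.
I₂ = I₁ cos²(122° − 85°) = 0.8078 I₀ · cos²(37°) = 0.5152 I₀.
I₃ = I₂ cos²(71° − 122°) = 0.5152 I₀ · cos²(51°) = 0.2041 I₀.
So 14.5 mW/cm² = 0.2041 I₀, giving I₀ = 14.5/0.2041 = 71.06 mW/cm².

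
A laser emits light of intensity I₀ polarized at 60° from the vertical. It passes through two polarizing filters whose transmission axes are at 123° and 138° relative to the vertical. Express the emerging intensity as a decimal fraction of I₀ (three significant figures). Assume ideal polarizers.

By Malus's law, I₁ = I₀ cos²(123° − 60°) = I₀ cos²(63°) = 0.2061 I₀.
I₂ = I₁ cos²(138° − 123°) = 0.2061 I₀ · cos²(15°) = 0.1923 I₀.
Transmitted fraction = 0.1923.

≈ 0.192 I₀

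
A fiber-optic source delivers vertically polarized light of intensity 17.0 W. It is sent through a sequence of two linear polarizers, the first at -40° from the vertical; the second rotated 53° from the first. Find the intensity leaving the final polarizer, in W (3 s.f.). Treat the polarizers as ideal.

I₁ = 17.0 W · cos²(40°) = 9.976 W.
I₂ = I₁ · cos²(53°) = 9.976 · 0.3622 = 3.613 W.

I ≈ 3.61 W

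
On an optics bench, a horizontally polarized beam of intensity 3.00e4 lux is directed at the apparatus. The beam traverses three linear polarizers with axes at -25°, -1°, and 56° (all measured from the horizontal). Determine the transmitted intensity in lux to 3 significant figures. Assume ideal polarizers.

I ≈ 6100 lux

I₁ = 3.00e4 lux · cos²(25°) = 2.464e+04 lux.
I₂ = I₁ · cos²(24°) = 2.464e+04 · 0.8346 = 2.057e+04 lux.
I₃ = I₂ · cos²(57°) = 2.057e+04 · 0.2966 = 6100 lux.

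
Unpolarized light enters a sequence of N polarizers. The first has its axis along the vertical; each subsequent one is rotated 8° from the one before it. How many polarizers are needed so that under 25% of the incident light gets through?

N = 37

First polarizer halves the unpolarized light: factor 1/2.
Each further stage multiplies by cos²(8°) = 0.9806.
After N polarizers: T = 0.5·0.9806^(N−1). Require T < 0.25 ⇒ N−1 > ln(0.25/0.5)/ln(0.9806) = 35.44, so N−1 ≥ 36 and N = 37.
Check: N=37 gives T = 0.2473 < 0.25; N=36 gives T = 0.2522.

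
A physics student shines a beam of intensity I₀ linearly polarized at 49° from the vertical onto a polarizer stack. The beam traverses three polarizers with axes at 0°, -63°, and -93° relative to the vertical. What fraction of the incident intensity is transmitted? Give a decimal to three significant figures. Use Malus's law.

By Malus's law, I₁ = I₀ cos²(0° − 49°) = I₀ cos²(49°) = 0.4304 I₀.
I₂ = I₁ cos²(-63° − 0°) = 0.4304 I₀ · cos²(63°) = 0.08871 I₀.
I₃ = I₂ cos²(-93° + 63°) = 0.08871 I₀ · cos²(30°) = 0.06653 I₀.
Transmitted fraction = 0.06653.

≈ 0.0665 I₀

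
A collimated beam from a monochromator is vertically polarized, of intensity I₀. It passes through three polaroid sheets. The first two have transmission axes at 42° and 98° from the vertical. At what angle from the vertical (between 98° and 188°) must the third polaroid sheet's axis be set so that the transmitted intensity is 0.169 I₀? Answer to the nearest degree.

θ ≈ 106°

I₁ = I₀ cos²(42° − 0°) = I₀ cos²(42°) = 0.5523 I₀.
I₂ = I₁ cos²(98° − 42°) = 0.5523 I₀ · cos²(56°) = 0.1727 I₀.
Need I₃/I₀ = 0.169, so cos²(θ − 98°) = 0.169 / 0.1727 = 0.9786.
θ − 98° = arccos(√0.9786) = 8.4°, giving θ ≈ 98 + 8.4 = 106.4°.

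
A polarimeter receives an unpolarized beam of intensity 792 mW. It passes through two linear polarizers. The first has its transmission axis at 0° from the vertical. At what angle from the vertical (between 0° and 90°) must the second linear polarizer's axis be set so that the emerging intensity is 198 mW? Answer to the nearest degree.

θ ≈ 45°

Unpolarized light through the first polarizer → I₁ = ½ I₀, now polarized at 0°.
Target fraction: 198 / 792 mW = 0.25 of I₀.
Need I₂/I₀ = 0.25, so cos²(θ − 0°) = 0.25 / 0.5 = 0.5.
θ − 0° = arccos(√0.5) = 45.0°, giving θ ≈ 0 + 45.0 = 45.0°.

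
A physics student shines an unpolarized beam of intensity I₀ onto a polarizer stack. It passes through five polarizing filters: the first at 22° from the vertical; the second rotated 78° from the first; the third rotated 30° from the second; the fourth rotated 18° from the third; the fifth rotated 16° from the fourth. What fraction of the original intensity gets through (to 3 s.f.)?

≈ 0.0135 I₀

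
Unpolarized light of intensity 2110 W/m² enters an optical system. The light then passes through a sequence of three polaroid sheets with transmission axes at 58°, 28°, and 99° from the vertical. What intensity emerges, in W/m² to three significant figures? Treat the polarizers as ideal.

I ≈ 83.9 W/m²

Unpolarized light through the first polarizer → I₁ = 2110 W/m²/2 = 1055 W/m², polarized at 58°.
I₂ = I₁ · cos²(30°) = 1055 · 0.75 = 791.3 W/m².
I₃ = I₂ · cos²(71°) = 791.3 · 0.106 = 83.87 W/m².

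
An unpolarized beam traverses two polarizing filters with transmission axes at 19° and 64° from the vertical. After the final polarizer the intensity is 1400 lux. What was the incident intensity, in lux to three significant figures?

Unpolarized light through the first polarizer → I₁ = ½ I₀, now polarized at 19°.
I₂ = I₁ cos²(64° − 19°) = 0.5 I₀ · cos²(45°) = 0.25 I₀.
So 1400 lux = 0.25 I₀, giving I₀ = 1400/0.25 = 5600 lux.

I₀ ≈ 5600 lux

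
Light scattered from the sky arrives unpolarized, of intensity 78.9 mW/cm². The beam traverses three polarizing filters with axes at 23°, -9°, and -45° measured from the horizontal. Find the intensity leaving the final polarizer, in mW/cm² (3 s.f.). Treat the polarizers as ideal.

I ≈ 18.6 mW/cm²

Unpolarized light through the first polarizer → I₁ = 78.9 mW/cm²/2 = 39.45 mW/cm², polarized at 23°.
I₂ = I₁ · cos²(32°) = 39.45 · 0.7192 = 28.37 mW/cm².
I₃ = I₂ · cos²(36°) = 28.37 · 0.6545 = 18.57 mW/cm².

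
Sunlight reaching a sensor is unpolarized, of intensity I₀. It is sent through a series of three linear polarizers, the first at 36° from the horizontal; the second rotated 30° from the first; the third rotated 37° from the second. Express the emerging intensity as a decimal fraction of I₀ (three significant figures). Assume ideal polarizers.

≈ 0.239 I₀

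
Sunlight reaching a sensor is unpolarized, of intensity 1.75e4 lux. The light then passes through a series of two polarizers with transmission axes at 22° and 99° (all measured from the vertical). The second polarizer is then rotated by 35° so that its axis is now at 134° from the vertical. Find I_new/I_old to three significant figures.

I_new/I_old ≈ 2.77

Before rotation:
Unpolarized light through the first polarizer → I₁ = ½ I₀, now polarized at 22°.
I₂ = I₁ cos²(99° − 22°) = 0.5 I₀ · cos²(77°) = 0.0253 I₀.
After rotation:
Unpolarized light through the first polarizer → I₁ = ½ I₀, now polarized at 22°.
Angle between axes 1 and 2: 68°. I₂ = 0.5 I₀ · cos²(68°) = 0.07017 I₀.
Ratio = 0.07017 / 0.0253 = 2.773.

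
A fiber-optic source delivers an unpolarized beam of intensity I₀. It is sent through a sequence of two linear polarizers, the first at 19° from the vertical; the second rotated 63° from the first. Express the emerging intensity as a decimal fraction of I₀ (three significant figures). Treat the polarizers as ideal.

≈ 0.103 I₀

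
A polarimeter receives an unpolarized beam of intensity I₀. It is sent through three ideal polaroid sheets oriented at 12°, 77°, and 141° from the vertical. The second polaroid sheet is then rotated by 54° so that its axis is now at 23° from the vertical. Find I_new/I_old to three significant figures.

I_new/I_old ≈ 6.19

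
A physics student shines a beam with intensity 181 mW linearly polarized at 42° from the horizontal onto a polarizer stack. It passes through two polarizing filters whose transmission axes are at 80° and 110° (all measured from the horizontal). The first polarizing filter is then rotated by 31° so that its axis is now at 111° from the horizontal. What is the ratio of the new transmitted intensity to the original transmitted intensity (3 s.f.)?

Before rotation:
By Malus's law, I₁ = I₀ cos²(80° − 42°) = I₀ cos²(38°) = 0.621 I₀.
I₂ = I₁ cos²(110° − 80°) = 0.621 I₀ · cos²(30°) = 0.4657 I₀.
After rotation:
I₁ = I₀ cos²(111° − 42°) = I₀ cos²(69°) = 0.1284 I₀.
I₂ = I₁ cos²(110° − 111°) = 0.1284 I₀ · cos²(1°) = 0.1284 I₀.
Ratio = 0.1284 / 0.4657 = 0.2757.

I_new/I_old ≈ 0.276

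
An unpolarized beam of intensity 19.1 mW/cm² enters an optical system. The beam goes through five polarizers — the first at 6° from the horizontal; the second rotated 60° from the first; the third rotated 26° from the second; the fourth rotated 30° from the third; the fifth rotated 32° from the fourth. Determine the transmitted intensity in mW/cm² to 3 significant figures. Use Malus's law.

I ≈ 1.04 mW/cm²

Unpolarized light through the first polarizer → I₁ = 19.1 mW/cm²/2 = 9.55 mW/cm², polarized at 6°.
I₂ = I₁ · cos²(60°) = 9.55 · 0.25 = 2.388 mW/cm².
I₃ = I₂ · cos²(26°) = 2.388 · 0.8078 = 1.929 mW/cm².
I₄ = I₃ · cos²(30°) = 1.929 · 0.75 = 1.447 mW/cm².
I₅ = I₄ · cos²(32°) = 1.447 · 0.7192 = 1.04 mW/cm².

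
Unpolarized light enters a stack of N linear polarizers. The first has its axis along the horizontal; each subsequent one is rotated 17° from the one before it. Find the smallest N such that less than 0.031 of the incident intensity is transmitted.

N = 33

First polarizer halves the unpolarized light: factor 1/2.
Each further stage multiplies by cos²(17°) = 0.9145.
After N polarizers: T = 0.5·0.9145^(N−1). Require T < 0.031 ⇒ N−1 > ln(0.031/0.5)/ln(0.9145) = 31.12, so N−1 ≥ 32 and N = 33.
Check: N=33 gives T = 0.02865 < 0.031; N=32 gives T = 0.03133.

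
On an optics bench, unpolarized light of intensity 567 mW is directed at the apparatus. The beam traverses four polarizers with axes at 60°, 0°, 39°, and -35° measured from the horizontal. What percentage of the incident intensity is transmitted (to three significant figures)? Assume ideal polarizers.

Unpolarized light through the first polarizer → I₁ = 567 mW/2 = 283.5 mW, polarized at 60°.
I₂ = I₁ · cos²(60°) = 283.5 · 0.25 = 70.88 mW.
I₃ = I₂ · cos²(39°) = 70.88 · 0.604 = 42.81 mW.
I₄ = I₃ · cos²(74°) = 42.81 · 0.07598 = 3.252 mW.
That is 0.5736% of the incident intensity.

≈ 0.574%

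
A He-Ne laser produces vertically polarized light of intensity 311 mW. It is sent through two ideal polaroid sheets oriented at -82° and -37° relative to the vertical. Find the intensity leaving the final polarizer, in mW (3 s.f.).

I₁ = 311 mW · cos²(82°) = 6.024 mW.
I₂ = I₁ · cos²(45°) = 6.024 · 0.5 = 3.012 mW.

I ≈ 3.01 mW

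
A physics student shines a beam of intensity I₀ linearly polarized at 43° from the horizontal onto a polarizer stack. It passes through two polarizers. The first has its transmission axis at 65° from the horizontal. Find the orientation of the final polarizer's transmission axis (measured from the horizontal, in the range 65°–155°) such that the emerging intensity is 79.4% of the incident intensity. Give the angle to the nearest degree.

θ ≈ 81°

By Malus's law, I₁ = I₀ cos²(65° − 43°) = I₀ cos²(22°) = 0.8597 I₀.
Need I₂/I₀ = 0.794, so cos²(θ − 65°) = 0.794 / 0.8597 = 0.9236.
θ − 65° = arccos(√0.9236) = 16.0°, giving θ ≈ 65 + 16.0 = 81.0°.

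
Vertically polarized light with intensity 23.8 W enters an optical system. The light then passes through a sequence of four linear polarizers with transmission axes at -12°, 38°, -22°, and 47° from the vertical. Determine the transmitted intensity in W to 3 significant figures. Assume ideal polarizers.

I ≈ 0.302 W

I₁ = 23.8 W · cos²(12°) = 22.77 W.
I₂ = I₁ · cos²(50°) = 22.77 · 0.4132 = 9.409 W.
I₃ = I₂ · cos²(60°) = 9.409 · 0.25 = 2.352 W.
I₄ = I₃ · cos²(69°) = 2.352 · 0.1284 = 0.3021 W.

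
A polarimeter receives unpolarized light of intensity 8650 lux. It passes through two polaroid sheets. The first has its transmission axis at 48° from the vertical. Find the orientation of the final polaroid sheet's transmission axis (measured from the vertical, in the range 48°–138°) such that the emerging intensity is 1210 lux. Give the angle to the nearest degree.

θ ≈ 106°

Unpolarized light through the first polarizer → I₁ = ½ I₀, now polarized at 48°.
Target fraction: 1210 / 8650 lux = 0.1399 of I₀.
Need I₂/I₀ = 0.1399, so cos²(θ − 48°) = 0.1399 / 0.5 = 0.2798.
θ − 48° = arccos(√0.2798) = 58.1°, giving θ ≈ 48 + 58.1 = 106.1°.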